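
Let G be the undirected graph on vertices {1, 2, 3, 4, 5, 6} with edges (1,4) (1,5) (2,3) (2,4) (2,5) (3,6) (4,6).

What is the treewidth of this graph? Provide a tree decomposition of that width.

Treewidth 2.
Bags: B1 = {2, 3, 6}  B2 = {2, 4, 6}  B3 = {2, 4, 5}  B4 = {1, 4, 5}
Tree: B1–B2, B2–B3, B3–B4

Each bag holds 3 vertices, so the decomposition has width 2, which upper-bounds the treewidth. The edges 3–6–4–2–3 form a cycle, so G is not a tree and its treewidth is at least 2. Combining the bounds, tw(G) = 2.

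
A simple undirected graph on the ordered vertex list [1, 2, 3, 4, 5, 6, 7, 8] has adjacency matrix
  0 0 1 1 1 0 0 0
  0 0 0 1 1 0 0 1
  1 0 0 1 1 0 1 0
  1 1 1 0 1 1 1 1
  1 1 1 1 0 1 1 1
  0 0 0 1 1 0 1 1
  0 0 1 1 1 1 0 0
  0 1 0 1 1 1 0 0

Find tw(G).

3

A width-3 tree decomposition is:
Bags: B1 = {2, 4, 5, 8}  B2 = {4, 5, 6, 8}  B3 = {4, 5, 6, 7}  B4 = {3, 4, 5, 7}  B5 = {1, 3, 4, 5}
Tree: B1–B2, B2–B3, B3–B4, B4–B5
The largest bag has 4 vertices, giving width 3; this decomposition certifies tw(G) ≤ 3. For the lower bound, the 4 vertices {2, 4, 5, 8} are pairwise adjacent, and any tree decomposition puts a clique entirely inside one bag — forcing width ≥ 3. Hence tw(G) = 3 exactly.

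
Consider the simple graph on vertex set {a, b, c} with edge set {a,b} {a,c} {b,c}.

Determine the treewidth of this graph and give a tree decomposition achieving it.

Treewidth 2.
Bags: B1 = {a, b, c}
Tree: (single bag)

A single bag containing all 3 vertices is trivially a valid decomposition of width 2. Conversely, {a, b, c} is a clique of size 3, and the vertices of any clique must share a bag in every tree decomposition; so some bag has ≥ 3 vertices and tw(G) ≥ 2. The upper and lower bounds meet at 2, so that is the treewidth.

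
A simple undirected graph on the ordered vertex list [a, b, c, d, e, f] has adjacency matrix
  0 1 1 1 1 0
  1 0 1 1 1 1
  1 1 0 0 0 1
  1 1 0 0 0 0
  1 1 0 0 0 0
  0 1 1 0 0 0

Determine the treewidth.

A width-2 tree decomposition is:
Bags: B1 = {a, b, c}  B2 = {b, c, f}  B3 = {a, b, d}  B4 = {a, b, e}
Tree: B1–B2, B1–B3, B3–B4
Every bag has size at most 3, so the width is 3 − 1 = 2 and tw(G) ≤ 2. On the other hand G contains the 3-clique {a, b, d}. A clique must lie in a single bag of any decomposition, so no decomposition can have width below 2. The upper and lower bounds meet at 2, so that is the treewidth.

2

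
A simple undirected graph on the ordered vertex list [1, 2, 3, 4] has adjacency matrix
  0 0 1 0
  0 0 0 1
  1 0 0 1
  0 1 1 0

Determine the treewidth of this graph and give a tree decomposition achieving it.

Each bag holds 2 vertices, so the decomposition has width 1, which upper-bounds the treewidth. G has an edge, so its treewidth is at least 1. Therefore the treewidth is 1.

Treewidth 1.
Bags: B1 = {2, 4}  B2 = {3, 4}  B3 = {1, 3}
Tree: B1–B2, B2–B3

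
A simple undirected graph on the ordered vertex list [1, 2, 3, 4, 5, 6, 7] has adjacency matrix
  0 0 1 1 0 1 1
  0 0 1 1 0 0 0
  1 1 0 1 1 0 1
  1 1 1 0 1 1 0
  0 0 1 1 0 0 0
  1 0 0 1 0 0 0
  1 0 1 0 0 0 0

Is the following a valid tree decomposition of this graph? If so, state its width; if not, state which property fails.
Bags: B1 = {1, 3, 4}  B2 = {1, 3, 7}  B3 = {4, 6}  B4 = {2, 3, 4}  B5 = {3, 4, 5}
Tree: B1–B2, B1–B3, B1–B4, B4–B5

A tree decomposition must satisfy three properties: every vertex lies in some bag; for every edge, both endpoints lie together in some bag; and for every vertex, the bags containing it form a connected subtree. Here edge (1,6) lies in no bag, so the decomposition is invalid.

No — edge (1,6) lies in no bag.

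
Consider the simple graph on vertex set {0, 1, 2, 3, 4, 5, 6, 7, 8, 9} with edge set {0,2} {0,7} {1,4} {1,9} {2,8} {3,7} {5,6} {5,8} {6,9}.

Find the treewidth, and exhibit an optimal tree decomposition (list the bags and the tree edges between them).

Every bag has size at most 2, so the width is 2 − 1 = 1 and tw(G) ≤ 1. G has an edge, so its treewidth is at least 1. Therefore the treewidth is 1.

Treewidth 1.
One such decomposition:
Bags: B1 = {3, 7}  B2 = {0, 7}  B3 = {0, 2}  B4 = {2, 8}  B5 = {5, 8}  B6 = {5, 6}  B7 = {6, 9}  B8 = {1, 9}  B9 = {1, 4}
Tree: B1–B2, B2–B3, B3–B4, B4–B5, B5–B6, B6–B7, B7–B8, B8–B9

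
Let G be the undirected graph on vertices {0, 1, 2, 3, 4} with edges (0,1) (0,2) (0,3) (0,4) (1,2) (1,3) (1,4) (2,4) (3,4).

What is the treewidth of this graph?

A width-3 tree decomposition is:
Bags: B1 = {0, 1, 3, 4}  B2 = {0, 1, 2, 4}
Tree: B1–B2
Each bag holds 4 vertices, so the decomposition has width 3, which upper-bounds the treewidth. Conversely, {0, 1, 2, 4} is a clique of size 4, and the vertices of any clique must share a bag in every tree decomposition; so some bag has ≥ 4 vertices and tw(G) ≥ 3. Hence tw(G) = 3 exactly.

3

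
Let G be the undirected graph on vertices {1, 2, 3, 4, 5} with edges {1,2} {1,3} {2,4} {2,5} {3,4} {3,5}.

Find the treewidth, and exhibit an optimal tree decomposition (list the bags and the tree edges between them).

Treewidth 2.
One optimal decomposition is:
Bags: B1 = {1, 2, 3}  B2 = {2, 3, 5}  B3 = {2, 3, 4}
Tree: B1–B2, B2–B3

Every bag has size at most 3, so the width is 3 − 1 = 2 and tw(G) ≤ 2. Since 2–1–3–5–2 is a cycle in G, G is not acyclic. Forests are exactly the graphs of treewidth ≤ 1, so tw(G) ≥ 2. Combining the bounds, tw(G) = 2.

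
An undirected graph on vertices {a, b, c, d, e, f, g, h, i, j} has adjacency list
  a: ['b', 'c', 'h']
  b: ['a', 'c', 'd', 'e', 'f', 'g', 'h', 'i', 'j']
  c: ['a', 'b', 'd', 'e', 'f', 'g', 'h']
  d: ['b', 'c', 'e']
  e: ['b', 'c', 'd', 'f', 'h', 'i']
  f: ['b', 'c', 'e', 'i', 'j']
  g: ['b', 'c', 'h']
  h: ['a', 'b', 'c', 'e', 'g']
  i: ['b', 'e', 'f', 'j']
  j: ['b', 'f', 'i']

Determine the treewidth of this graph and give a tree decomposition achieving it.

Treewidth 3.
One such decomposition:
Bags: B1 = {b, c, e, f}  B2 = {b, c, e, h}  B3 = {b, c, d, e}  B4 = {a, b, c, h}  B5 = {b, e, f, i}  B6 = {b, c, g, h}  B7 = {b, f, i, j}
Tree: B1–B2, B1–B3, B2–B4, B1–B5, B4–B6, B5–B7

Each bag holds 4 vertices, so the decomposition has width 3, which upper-bounds the treewidth. Conversely, {b, f, i, j} is a clique of size 4, and the vertices of any clique must share a bag in every tree decomposition; so some bag has ≥ 4 vertices and tw(G) ≥ 3. Hence tw(G) = 3 exactly.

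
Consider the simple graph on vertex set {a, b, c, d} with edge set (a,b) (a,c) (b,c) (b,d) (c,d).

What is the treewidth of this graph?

2

A width-2 tree decomposition is:
Bags: B1 = {b, c, d}  B2 = {a, b, c}
Tree: B1–B2
Every bag has size at most 3, so the width is 3 − 1 = 2 and tw(G) ≤ 2. For the lower bound, the 3 vertices {b, c, d} are pairwise adjacent, and any tree decomposition puts a clique entirely inside one bag — forcing width ≥ 2. Hence tw(G) = 2 exactly.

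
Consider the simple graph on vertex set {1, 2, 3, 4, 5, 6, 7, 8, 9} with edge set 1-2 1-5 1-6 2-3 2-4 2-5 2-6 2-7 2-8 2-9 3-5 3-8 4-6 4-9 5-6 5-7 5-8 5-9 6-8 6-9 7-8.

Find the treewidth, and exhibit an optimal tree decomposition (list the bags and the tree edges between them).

Treewidth 3.
One such decomposition:
Bags: B1 = {1, 2, 5, 6}  B2 = {2, 5, 6, 9}  B3 = {2, 5, 6, 8}  B4 = {2, 5, 7, 8}  B5 = {2, 3, 5, 8}  B6 = {2, 4, 6, 9}
Tree: B1–B2, B2–B3, B3–B4, B4–B5, B2–B6

The largest bag has 4 vertices, giving width 3; this decomposition certifies tw(G) ≤ 3. On the other hand G contains the 4-clique {2, 4, 6, 9}. A clique must lie in a single bag of any decomposition, so no decomposition can have width below 3. The upper and lower bounds meet at 3, so that is the treewidth.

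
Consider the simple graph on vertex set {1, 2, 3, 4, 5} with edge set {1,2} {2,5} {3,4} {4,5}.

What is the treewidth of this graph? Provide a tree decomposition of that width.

Treewidth 1.
Bags: B1 = {1, 2}  B2 = {2, 5}  B3 = {4, 5}  B4 = {3, 4}
Tree: B1–B2, B2–B3, B3–B4

Each bag holds 2 vertices, so the decomposition has width 1, which upper-bounds the treewidth. Any graph with an edge has treewidth ≥ 1, and G has the edge 1–2. Combining the bounds, tw(G) = 1.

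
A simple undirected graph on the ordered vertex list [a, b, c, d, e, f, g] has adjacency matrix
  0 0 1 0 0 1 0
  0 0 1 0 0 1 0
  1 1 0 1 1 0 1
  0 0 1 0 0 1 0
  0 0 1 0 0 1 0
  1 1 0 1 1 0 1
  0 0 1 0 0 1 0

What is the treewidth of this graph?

A width-2 tree decomposition is:
Bags: B1 = {c, f, g}  B2 = {c, e, f}  B3 = {a, c, f}  B4 = {b, c, f}  B5 = {c, d, f}
Tree: B1–B2, B2–B3, B3–B4, B4–B5
The largest bag has 3 vertices, giving width 2; this decomposition certifies tw(G) ≤ 2. Since f–g–c–e–f is a cycle in G, G is not acyclic. Forests are exactly the graphs of treewidth ≤ 1, so tw(G) ≥ 2. Hence tw(G) = 2 exactly.

2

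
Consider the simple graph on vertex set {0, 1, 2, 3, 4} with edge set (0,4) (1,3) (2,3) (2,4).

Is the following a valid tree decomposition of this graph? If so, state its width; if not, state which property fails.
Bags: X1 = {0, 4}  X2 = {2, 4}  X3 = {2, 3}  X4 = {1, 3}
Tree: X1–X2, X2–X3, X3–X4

Yes; width 1.

Every vertex of G appears in some bag (union = {0, 1, 2, 3, 4}); every edge is covered by a bag; and for each vertex v the set of bags containing v is connected in the bag tree. The decomposition is therefore valid. The largest bag has 2 vertices, so the width is 1.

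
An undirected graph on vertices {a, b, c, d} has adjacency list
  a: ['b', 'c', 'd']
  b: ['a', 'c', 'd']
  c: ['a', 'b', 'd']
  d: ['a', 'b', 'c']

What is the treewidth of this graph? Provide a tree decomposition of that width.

Treewidth 3.
One such decomposition:
Bags: B1 = {a, b, c, d}
Tree: (single bag)

With just one bag of size 4, the width is 4 − 1 = 3, so tw(G) ≤ 3. Conversely, {a, b, c, d} is a clique of size 4, and the vertices of any clique must share a bag in every tree decomposition; so some bag has ≥ 4 vertices and tw(G) ≥ 3. The upper and lower bounds meet at 3, so that is the treewidth.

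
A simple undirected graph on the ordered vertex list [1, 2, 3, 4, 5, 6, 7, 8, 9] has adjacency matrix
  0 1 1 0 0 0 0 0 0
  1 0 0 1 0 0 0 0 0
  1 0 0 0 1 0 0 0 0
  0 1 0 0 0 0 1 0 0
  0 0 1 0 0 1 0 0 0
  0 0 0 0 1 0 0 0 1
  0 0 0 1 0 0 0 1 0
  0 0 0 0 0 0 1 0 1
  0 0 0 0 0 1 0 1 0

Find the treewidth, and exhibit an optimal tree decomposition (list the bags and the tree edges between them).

Treewidth 2.
One such decomposition:
Bags: B1 = {1, 2, 4}  B2 = {1, 3, 4}  B3 = {3, 4, 5}  B4 = {4, 5, 6}  B5 = {4, 6, 9}  B6 = {4, 8, 9}  B7 = {4, 7, 8}
Tree: B1–B2, B2–B3, B3–B4, B4–B5, B5–B6, B6–B7

Every bag has size at most 3, so the width is 3 − 1 = 2 and tw(G) ≤ 2. Since 4–2–1–3–5–6–9–8–7–4 is a cycle in G, G is not acyclic. Forests are exactly the graphs of treewidth ≤ 1, so tw(G) ≥ 2. Therefore the treewidth is 2.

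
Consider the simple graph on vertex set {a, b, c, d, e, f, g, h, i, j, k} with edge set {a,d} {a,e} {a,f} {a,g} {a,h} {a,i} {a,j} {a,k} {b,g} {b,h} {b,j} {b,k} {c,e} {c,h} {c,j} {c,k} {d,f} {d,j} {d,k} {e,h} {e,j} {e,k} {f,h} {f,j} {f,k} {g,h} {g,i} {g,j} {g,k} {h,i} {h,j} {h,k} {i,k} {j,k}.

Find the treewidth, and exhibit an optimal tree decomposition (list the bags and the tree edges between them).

Each bag holds 5 vertices, so the decomposition has width 4, which upper-bounds the treewidth. On the other hand G contains the 5-clique {a, d, f, j, k}. A clique must lie in a single bag of any decomposition, so no decomposition can have width below 4. Hence tw(G) = 4 exactly.

Treewidth 4.
Bags: B1 = {a, g, h, j, k}  B2 = {a, e, h, j, k}  B3 = {b, g, h, j, k}  B4 = {a, f, h, j, k}  B5 = {a, g, h, i, k}  B6 = {c, e, h, j, k}  B7 = {a, d, f, j, k}
Tree: B1–B2, B1–B3, B1–B4, B1–B5, B2–B6, B4–B7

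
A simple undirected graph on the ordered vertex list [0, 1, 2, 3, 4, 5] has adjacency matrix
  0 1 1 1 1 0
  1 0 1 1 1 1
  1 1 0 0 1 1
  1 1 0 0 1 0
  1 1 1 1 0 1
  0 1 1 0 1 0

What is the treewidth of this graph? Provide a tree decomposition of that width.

Treewidth 3.
Bags: B1 = {0, 1, 2, 4}  B2 = {0, 1, 3, 4}  B3 = {1, 2, 4, 5}
Tree: B1–B2, B1–B3

Each bag holds 4 vertices, so the decomposition has width 3, which upper-bounds the treewidth. On the other hand G contains the 4-clique {0, 1, 2, 4}. A clique must lie in a single bag of any decomposition, so no decomposition can have width below 3. Therefore the treewidth is 3.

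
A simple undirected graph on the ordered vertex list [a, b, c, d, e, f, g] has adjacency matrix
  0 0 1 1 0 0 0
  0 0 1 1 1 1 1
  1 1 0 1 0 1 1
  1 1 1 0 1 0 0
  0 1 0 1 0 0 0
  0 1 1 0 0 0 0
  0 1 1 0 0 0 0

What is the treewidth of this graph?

A width-2 tree decomposition is:
Bags: B1 = {b, c, d}  B2 = {a, c, d}  B3 = {b, c, g}  B4 = {b, c, f}  B5 = {b, d, e}
Tree: B1–B2, B1–B3, B3–B4, B1–B5
The largest bag has 3 vertices, giving width 2; this decomposition certifies tw(G) ≤ 2. For the lower bound, the 3 vertices {b, d, e} are pairwise adjacent, and any tree decomposition puts a clique entirely inside one bag — forcing width ≥ 2. Combining the bounds, tw(G) = 2.

2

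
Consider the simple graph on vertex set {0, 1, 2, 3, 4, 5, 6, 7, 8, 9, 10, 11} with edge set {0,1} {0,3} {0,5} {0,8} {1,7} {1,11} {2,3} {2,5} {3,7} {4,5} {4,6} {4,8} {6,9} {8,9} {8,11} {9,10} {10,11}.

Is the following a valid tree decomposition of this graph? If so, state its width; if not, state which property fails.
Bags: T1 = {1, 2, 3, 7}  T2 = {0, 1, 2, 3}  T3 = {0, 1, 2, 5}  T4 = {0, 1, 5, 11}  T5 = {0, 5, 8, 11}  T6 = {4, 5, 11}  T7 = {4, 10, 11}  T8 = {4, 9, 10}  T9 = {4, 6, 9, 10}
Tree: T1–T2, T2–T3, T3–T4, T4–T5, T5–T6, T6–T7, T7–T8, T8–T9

A tree decomposition must satisfy three properties: every vertex lies in some bag; for every edge, both endpoints lie together in some bag; and for every vertex, the bags containing it form a connected subtree. Here edge (8,4) lies in no bag, so the decomposition is invalid.

No — edge (8,4) lies in no bag.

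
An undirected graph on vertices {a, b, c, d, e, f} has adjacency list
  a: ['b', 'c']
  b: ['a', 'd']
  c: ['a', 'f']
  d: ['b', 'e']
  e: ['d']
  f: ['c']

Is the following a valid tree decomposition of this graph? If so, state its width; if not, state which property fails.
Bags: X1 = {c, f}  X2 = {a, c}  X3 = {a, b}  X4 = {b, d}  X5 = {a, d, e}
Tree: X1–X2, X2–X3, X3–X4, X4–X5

A tree decomposition must satisfy three properties: every vertex lies in some bag; for every edge, both endpoints lie together in some bag; and for every vertex, the bags containing it form a connected subtree. Here bags containing vertex a are not connected in the tree, so the decomposition is invalid.

No — bags containing vertex a are not connected in the tree.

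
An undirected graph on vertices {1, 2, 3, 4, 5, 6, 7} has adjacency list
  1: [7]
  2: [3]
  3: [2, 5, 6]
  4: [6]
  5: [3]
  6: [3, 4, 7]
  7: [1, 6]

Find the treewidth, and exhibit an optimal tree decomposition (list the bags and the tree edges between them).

The largest bag has 2 vertices, giving width 1; this decomposition certifies tw(G) ≤ 1. Any graph with an edge has treewidth ≥ 1, and G has the edge 6–3. The upper and lower bounds meet at 1, so that is the treewidth.

Treewidth 1.
One optimal decomposition is:
Bags: B1 = {3, 6}  B2 = {3, 5}  B3 = {4, 6}  B4 = {2, 3}  B5 = {6, 7}  B6 = {1, 7}
Tree: B1–B2, B1–B3, B1–B4, B1–B5, B5–B6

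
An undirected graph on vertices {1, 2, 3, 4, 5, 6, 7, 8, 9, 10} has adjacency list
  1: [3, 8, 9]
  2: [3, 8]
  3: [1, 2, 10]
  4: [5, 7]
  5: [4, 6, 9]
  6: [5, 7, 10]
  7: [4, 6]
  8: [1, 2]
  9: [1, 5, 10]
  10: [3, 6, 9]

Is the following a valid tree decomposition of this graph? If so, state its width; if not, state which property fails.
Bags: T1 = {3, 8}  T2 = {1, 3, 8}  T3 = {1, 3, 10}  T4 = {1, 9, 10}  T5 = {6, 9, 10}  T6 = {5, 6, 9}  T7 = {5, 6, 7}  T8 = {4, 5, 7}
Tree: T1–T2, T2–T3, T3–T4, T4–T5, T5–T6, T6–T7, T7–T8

No — vertex 2 appears in no bag.

A tree decomposition must satisfy three properties: every vertex lies in some bag; for every edge, both endpoints lie together in some bag; and for every vertex, the bags containing it form a connected subtree. Here vertex 2 appears in no bag, so the decomposition is invalid.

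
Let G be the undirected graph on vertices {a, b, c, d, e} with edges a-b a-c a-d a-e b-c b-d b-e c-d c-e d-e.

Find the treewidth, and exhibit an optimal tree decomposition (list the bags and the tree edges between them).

Treewidth 4.
Bags: B1 = {a, b, c, d, e}
Tree: (single bag)

With just one bag of size 5, the width is 5 − 1 = 4, so tw(G) ≤ 4. For the lower bound, the 5 vertices {a, b, c, d, e} are pairwise adjacent, and any tree decomposition puts a clique entirely inside one bag — forcing width ≥ 4. Therefore the treewidth is 4.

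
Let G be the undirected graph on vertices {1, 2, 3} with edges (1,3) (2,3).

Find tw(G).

A width-1 tree decomposition is:
Bags: B1 = {1, 3}  B2 = {2, 3}
Tree: B1–B2
The largest bag has 2 vertices, giving width 1; this decomposition certifies tw(G) ≤ 1. Since G has at least one edge (e.g. 1–3), it is not an edgeless graph, so tw(G) ≥ 1. Combining the bounds, tw(G) = 1.

1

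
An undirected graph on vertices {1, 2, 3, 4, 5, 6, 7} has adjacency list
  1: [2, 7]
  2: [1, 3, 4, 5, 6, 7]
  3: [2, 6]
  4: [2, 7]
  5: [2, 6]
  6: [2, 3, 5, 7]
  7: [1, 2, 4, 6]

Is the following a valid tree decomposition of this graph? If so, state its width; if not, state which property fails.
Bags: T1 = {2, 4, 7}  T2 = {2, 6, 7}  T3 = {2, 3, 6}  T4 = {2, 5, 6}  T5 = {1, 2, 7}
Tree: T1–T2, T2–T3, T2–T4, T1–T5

Yes; width 2.

Checking the three conditions: (i) the bags cover all of {1, 2, 3, 4, 5, 6, 7}; (ii) for each edge, some bag contains both endpoints; (iii) the bags containing any fixed vertex form a subtree. All hold, so the decomposition is valid with width 3 − 1 = 2.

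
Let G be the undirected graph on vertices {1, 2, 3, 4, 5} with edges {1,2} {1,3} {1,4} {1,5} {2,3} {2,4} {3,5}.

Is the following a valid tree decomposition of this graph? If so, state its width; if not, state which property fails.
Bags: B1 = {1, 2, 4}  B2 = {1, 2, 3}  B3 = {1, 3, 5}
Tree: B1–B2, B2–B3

Every vertex of G appears in some bag (union = {1, 2, 3, 4, 5}); every edge is covered by a bag; and for each vertex v the set of bags containing v is connected in the bag tree. The decomposition is therefore valid. The largest bag has 3 vertices, so the width is 2.

Yes; width 2.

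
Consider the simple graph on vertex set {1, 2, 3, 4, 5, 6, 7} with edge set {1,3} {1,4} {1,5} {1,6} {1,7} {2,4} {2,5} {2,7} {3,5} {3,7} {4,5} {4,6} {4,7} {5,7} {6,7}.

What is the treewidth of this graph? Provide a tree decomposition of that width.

Every bag has size at most 4, so the width is 4 − 1 = 3 and tw(G) ≤ 3. For the lower bound, the 4 vertices {1, 3, 5, 7} are pairwise adjacent, and any tree decomposition puts a clique entirely inside one bag — forcing width ≥ 3. Hence tw(G) = 3 exactly.

Treewidth 3.
Bags: B1 = {1, 4, 5, 7}  B2 = {1, 4, 6, 7}  B3 = {2, 4, 5, 7}  B4 = {1, 3, 5, 7}
Tree: B1–B2, B1–B3, B1–B4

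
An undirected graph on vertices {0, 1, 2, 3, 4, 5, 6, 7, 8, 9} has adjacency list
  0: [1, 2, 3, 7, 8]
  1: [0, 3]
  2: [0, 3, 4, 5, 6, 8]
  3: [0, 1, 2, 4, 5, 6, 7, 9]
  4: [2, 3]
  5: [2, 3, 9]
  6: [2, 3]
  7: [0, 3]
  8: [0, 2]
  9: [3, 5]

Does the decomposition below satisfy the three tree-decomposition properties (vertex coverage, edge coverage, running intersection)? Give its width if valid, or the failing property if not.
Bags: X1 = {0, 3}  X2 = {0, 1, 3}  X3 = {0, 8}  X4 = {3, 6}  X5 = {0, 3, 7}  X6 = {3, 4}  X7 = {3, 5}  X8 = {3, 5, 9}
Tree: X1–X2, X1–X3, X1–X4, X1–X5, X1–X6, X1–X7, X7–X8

A tree decomposition must satisfy three properties: every vertex lies in some bag; for every edge, both endpoints lie together in some bag; and for every vertex, the bags containing it form a connected subtree. Here vertex 2 appears in no bag, so the decomposition is invalid.

No — vertex 2 appears in no bag.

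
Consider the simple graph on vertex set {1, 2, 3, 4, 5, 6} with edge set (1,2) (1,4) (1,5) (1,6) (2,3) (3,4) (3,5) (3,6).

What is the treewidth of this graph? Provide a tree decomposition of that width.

Each bag holds 3 vertices, so the decomposition has width 2, which upper-bounds the treewidth. The edges 3–6–1–2–3 form a cycle, so G is not a tree and its treewidth is at least 2. Therefore the treewidth is 2.

Treewidth 2.
Bags: B1 = {1, 3, 6}  B2 = {1, 2, 3}  B3 = {1, 3, 5}  B4 = {1, 3, 4}
Tree: B1–B2, B2–B3, B3–B4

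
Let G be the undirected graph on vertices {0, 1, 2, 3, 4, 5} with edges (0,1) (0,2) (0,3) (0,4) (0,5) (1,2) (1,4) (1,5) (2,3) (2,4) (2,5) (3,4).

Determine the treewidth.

3

A width-3 tree decomposition is:
Bags: B1 = {0, 2, 3, 4}  B2 = {0, 1, 2, 4}  B3 = {0, 1, 2, 5}
Tree: B1–B2, B2–B3
Each bag holds 4 vertices, so the decomposition has width 3, which upper-bounds the treewidth. Conversely, {0, 1, 2, 4} is a clique of size 4, and the vertices of any clique must share a bag in every tree decomposition; so some bag has ≥ 4 vertices and tw(G) ≥ 3. Combining the bounds, tw(G) = 3.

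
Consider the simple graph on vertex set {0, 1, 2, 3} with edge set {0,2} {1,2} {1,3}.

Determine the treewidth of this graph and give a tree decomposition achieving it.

Treewidth 1.
Bags: B1 = {0, 2}  B2 = {1, 2}  B3 = {1, 3}
Tree: B1–B2, B2–B3

Each bag holds 2 vertices, so the decomposition has width 1, which upper-bounds the treewidth. Any graph with an edge has treewidth ≥ 1, and G has the edge 0–2. Hence tw(G) = 1 exactly.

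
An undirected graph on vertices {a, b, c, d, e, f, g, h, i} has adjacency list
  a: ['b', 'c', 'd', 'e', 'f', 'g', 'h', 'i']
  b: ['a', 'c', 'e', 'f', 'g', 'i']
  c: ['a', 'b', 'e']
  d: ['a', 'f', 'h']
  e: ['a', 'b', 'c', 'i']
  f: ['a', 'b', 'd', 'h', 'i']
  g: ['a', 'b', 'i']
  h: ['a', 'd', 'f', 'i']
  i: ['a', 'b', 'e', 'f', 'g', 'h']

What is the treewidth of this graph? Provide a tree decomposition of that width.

Each bag holds 4 vertices, so the decomposition has width 3, which upper-bounds the treewidth. For the lower bound, the 4 vertices {a, d, f, h} are pairwise adjacent, and any tree decomposition puts a clique entirely inside one bag — forcing width ≥ 3. The upper and lower bounds meet at 3, so that is the treewidth.

Treewidth 3.
Bags: B1 = {a, f, h, i}  B2 = {a, b, f, i}  B3 = {a, b, g, i}  B4 = {a, d, f, h}  B5 = {a, b, e, i}  B6 = {a, b, c, e}
Tree: B1–B2, B2–B3, B1–B4, B3–B5, B5–B6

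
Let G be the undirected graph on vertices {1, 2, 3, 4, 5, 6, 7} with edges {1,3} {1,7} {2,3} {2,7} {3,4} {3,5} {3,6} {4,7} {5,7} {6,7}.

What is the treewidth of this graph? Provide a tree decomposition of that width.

Treewidth 2.
One optimal decomposition is:
Bags: B1 = {1, 3, 7}  B2 = {3, 4, 7}  B3 = {2, 3, 7}  B4 = {3, 6, 7}  B5 = {3, 5, 7}
Tree: B1–B2, B2–B3, B3–B4, B4–B5

The largest bag has 3 vertices, giving width 2; this decomposition certifies tw(G) ≤ 2. For the lower bound, G contains the cycle 7–1–3–4–7, so G is not a forest; only forests have treewidth ≤ 1, hence tw(G) ≥ 2. Therefore the treewidth is 2.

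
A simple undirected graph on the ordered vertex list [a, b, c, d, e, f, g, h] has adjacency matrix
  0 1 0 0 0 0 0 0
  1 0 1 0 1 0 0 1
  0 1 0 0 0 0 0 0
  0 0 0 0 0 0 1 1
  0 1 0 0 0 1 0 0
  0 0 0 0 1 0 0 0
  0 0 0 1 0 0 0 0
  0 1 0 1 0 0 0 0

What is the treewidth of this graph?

A width-1 tree decomposition is:
Bags: B1 = {b, e}  B2 = {a, b}  B3 = {b, c}  B4 = {b, h}  B5 = {d, h}  B6 = {d, g}  B7 = {e, f}
Tree: B1–B2, B1–B3, B1–B4, B4–B5, B5–B6, B1–B7
The largest bag has 2 vertices, giving width 1; this decomposition certifies tw(G) ≤ 1. Any graph with an edge has treewidth ≥ 1, and G has the edge b–e. Combining the bounds, tw(G) = 1.

1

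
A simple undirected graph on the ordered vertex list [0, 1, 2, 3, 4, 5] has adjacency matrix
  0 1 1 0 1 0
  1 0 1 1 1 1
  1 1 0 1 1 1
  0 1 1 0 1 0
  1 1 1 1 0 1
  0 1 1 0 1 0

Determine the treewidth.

3

A width-3 tree decomposition is:
Bags: B1 = {0, 1, 2, 4}  B2 = {1, 2, 4, 5}  B3 = {1, 2, 3, 4}
Tree: B1–B2, B1–B3
The largest bag has 4 vertices, giving width 3; this decomposition certifies tw(G) ≤ 3. For the lower bound, the 4 vertices {0, 1, 2, 4} are pairwise adjacent, and any tree decomposition puts a clique entirely inside one bag — forcing width ≥ 3. Therefore the treewidth is 3.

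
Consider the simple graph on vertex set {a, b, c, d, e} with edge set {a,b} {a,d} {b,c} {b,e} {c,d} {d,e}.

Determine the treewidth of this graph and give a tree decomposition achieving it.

Treewidth 2.
Bags: B1 = {b, d, e}  B2 = {b, c, d}  B3 = {a, b, d}
Tree: B1–B2, B2–B3

Every bag has size at most 3, so the width is 3 − 1 = 2 and tw(G) ≤ 2. For the lower bound, G contains the cycle e–b–c–d–e, so G is not a forest; only forests have treewidth ≤ 1, hence tw(G) ≥ 2. Combining the bounds, tw(G) = 2.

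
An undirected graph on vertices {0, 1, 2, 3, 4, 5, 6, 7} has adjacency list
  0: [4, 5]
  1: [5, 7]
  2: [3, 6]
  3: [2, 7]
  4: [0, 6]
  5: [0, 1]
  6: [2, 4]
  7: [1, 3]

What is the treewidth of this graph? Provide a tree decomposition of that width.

The largest bag has 3 vertices, giving width 2; this decomposition certifies tw(G) ≤ 2. Since 5–0–4–6–2–3–7–1–5 is a cycle in G, G is not acyclic. Forests are exactly the graphs of treewidth ≤ 1, so tw(G) ≥ 2. Hence tw(G) = 2 exactly.

Treewidth 2.
One such decomposition:
Bags: B1 = {0, 4, 5}  B2 = {4, 5, 6}  B3 = {2, 5, 6}  B4 = {2, 3, 5}  B5 = {3, 5, 7}  B6 = {1, 5, 7}
Tree: B1–B2, B2–B3, B3–B4, B4–B5, B5–B6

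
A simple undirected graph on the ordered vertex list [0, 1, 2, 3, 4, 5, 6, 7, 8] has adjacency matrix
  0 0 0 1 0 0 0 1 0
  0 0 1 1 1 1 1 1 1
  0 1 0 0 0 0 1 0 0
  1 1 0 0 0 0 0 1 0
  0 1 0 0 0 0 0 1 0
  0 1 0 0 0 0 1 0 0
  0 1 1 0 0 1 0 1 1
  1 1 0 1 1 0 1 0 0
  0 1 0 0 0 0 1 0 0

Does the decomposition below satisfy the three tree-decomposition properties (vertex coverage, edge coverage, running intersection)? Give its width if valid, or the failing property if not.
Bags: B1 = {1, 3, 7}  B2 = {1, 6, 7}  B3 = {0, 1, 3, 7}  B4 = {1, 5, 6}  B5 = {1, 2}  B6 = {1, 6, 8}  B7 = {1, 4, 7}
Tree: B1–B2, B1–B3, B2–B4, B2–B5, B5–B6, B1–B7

No — edge (6,2) lies in no bag.

A tree decomposition must satisfy three properties: every vertex lies in some bag; for every edge, both endpoints lie together in some bag; and for every vertex, the bags containing it form a connected subtree. Here edge (6,2) lies in no bag, so the decomposition is invalid.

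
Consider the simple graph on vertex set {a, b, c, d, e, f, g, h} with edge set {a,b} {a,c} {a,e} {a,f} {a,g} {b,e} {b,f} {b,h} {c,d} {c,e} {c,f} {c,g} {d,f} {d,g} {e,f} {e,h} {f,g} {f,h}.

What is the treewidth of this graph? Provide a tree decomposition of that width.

Each bag holds 4 vertices, so the decomposition has width 3, which upper-bounds the treewidth. On the other hand G contains the 4-clique {b, e, f, h}. A clique must lie in a single bag of any decomposition, so no decomposition can have width below 3. Therefore the treewidth is 3.

Treewidth 3.
Bags: B1 = {a, c, e, f}  B2 = {a, b, e, f}  B3 = {a, c, f, g}  B4 = {b, e, f, h}  B5 = {c, d, f, g}
Tree: B1–B2, B1–B3, B2–B4, B3–B5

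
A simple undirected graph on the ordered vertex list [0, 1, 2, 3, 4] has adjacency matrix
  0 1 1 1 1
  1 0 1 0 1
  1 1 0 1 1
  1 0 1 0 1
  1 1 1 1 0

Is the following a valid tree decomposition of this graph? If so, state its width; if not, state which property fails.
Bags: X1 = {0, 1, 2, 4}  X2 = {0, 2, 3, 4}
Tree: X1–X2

Yes; width 3.

Every vertex of G appears in some bag (union = {0, 1, 2, 3, 4}); every edge is covered by a bag; and for each vertex v the set of bags containing v is connected in the bag tree. The decomposition is therefore valid. The largest bag has 4 vertices, so the width is 3.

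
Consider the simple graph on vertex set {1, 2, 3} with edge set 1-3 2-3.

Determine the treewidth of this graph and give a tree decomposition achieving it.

Every bag has size at most 2, so the width is 2 − 1 = 1 and tw(G) ≤ 1. Any graph with an edge has treewidth ≥ 1, and G has the edge 2–3. Therefore the treewidth is 1.

Treewidth 1.
Bags: B1 = {2, 3}  B2 = {1, 3}
Tree: B1–B2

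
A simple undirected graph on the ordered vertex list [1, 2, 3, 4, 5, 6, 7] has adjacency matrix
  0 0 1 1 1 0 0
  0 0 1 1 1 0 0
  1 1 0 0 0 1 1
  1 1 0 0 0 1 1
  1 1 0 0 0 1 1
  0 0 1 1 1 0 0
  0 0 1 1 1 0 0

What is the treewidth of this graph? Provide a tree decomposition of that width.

Treewidth 3.
One such decomposition:
Bags: B1 = {1, 3, 4, 5}  B2 = {3, 4, 5, 6}  B3 = {3, 4, 5, 7}  B4 = {2, 3, 4, 5}
Tree: B1–B2, B2–B3, B3–B4

Each bag holds 4 vertices, so the decomposition has width 3, which upper-bounds the treewidth. For the lower bound: the 4 vertex sets {1,5}, {3,6}, {4}, {7} are disjoint, each induces a connected subgraph, and every pair is joined by at least one edge of G. Contracting each set to a single vertex therefore yields K_{4} as a minor, and since treewidth is minor-monotone, tw(G) ≥ tw(K_{4}) = 3. The upper and lower bounds meet at 3, so that is the treewidth.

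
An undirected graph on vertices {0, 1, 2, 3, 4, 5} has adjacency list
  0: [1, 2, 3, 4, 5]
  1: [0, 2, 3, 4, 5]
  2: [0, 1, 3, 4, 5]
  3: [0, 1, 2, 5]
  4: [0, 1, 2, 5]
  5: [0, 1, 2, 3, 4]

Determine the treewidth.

4

A width-4 tree decomposition is:
Bags: B1 = {0, 1, 2, 4, 5}  B2 = {0, 1, 2, 3, 5}
Tree: B1–B2
Every bag has size at most 5, so the width is 5 − 1 = 4 and tw(G) ≤ 4. On the other hand G contains the 5-clique {0, 1, 2, 3, 5}. A clique must lie in a single bag of any decomposition, so no decomposition can have width below 4. Combining the bounds, tw(G) = 4.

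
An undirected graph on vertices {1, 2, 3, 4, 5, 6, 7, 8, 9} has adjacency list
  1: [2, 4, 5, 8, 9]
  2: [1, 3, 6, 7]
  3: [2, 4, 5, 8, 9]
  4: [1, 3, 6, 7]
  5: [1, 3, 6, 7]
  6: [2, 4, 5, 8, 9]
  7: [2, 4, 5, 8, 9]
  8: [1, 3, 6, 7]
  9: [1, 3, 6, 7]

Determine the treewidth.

4

A width-4 tree decomposition is:
Bags: B1 = {1, 3, 6, 7, 8}  B2 = {1, 3, 6, 7, 9}  B3 = {1, 3, 5, 6, 7}  B4 = {1, 2, 3, 6, 7}  B5 = {1, 3, 4, 6, 7}
Tree: B1–B2, B2–B3, B3–B4, B4–B5
Every bag has size at most 5, so the width is 5 − 1 = 4 and tw(G) ≤ 4. For the lower bound: the 5 vertex sets {7,8}, {3,9}, {5,6}, {1}, {2} are disjoint, each induces a connected subgraph, and every pair is joined by at least one edge of G. Contracting each set to a single vertex therefore yields K_{5} as a minor, and since treewidth is minor-monotone, tw(G) ≥ tw(K_{5}) = 4. Hence tw(G) = 4 exactly.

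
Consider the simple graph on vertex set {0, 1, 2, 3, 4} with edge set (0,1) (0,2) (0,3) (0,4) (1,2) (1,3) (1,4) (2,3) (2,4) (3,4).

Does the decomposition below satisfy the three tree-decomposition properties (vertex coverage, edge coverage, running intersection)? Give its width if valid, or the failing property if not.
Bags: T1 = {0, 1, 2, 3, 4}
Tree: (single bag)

Yes; width 4.

Checking the three conditions: (i) the bags cover all of {0, 1, 2, 3, 4}; (ii) for each edge, some bag contains both endpoints; (iii) the bags containing any fixed vertex form a subtree. All hold, so the decomposition is valid with width 5 − 1 = 4.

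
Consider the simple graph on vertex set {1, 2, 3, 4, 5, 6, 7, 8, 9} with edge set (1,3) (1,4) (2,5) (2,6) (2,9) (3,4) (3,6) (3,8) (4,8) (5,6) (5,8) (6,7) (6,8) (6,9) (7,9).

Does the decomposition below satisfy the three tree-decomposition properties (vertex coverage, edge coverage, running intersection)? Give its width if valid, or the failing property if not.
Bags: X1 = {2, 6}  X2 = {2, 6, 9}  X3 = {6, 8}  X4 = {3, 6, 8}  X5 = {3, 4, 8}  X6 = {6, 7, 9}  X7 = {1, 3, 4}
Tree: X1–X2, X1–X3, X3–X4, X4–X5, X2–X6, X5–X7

No — vertex 5 appears in no bag.

A tree decomposition must satisfy three properties: every vertex lies in some bag; for every edge, both endpoints lie together in some bag; and for every vertex, the bags containing it form a connected subtree. Here vertex 5 appears in no bag, so the decomposition is invalid.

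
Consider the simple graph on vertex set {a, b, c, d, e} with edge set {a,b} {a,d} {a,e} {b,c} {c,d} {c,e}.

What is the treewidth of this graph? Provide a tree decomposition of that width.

Treewidth 2.
One such decomposition:
Bags: B1 = {a, b, c}  B2 = {a, c, e}  B3 = {a, c, d}
Tree: B1–B2, B2–B3

The largest bag has 3 vertices, giving width 2; this decomposition certifies tw(G) ≤ 2. The edges c–b–a–e–c form a cycle, so G is not a tree and its treewidth is at least 2. The upper and lower bounds meet at 2, so that is the treewidth.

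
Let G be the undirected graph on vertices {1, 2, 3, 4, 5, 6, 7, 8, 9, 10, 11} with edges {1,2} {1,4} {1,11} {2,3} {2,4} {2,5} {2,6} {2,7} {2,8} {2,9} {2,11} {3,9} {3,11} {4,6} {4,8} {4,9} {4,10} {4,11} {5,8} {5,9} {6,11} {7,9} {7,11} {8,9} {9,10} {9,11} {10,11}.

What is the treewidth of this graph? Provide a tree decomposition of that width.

The largest bag has 4 vertices, giving width 3; this decomposition certifies tw(G) ≤ 3. On the other hand G contains the 4-clique {1, 2, 4, 11}. A clique must lie in a single bag of any decomposition, so no decomposition can have width below 3. Combining the bounds, tw(G) = 3.

Treewidth 3.
Bags: B1 = {2, 4, 9, 11}  B2 = {2, 3, 9, 11}  B3 = {2, 4, 6, 11}  B4 = {1, 2, 4, 11}  B5 = {4, 9, 10, 11}  B6 = {2, 4, 8, 9}  B7 = {2, 5, 8, 9}  B8 = {2, 7, 9, 11}
Tree: B1–B2, B1–B3, B1–B4, B1–B5, B1–B6, B6–B7, B1–B8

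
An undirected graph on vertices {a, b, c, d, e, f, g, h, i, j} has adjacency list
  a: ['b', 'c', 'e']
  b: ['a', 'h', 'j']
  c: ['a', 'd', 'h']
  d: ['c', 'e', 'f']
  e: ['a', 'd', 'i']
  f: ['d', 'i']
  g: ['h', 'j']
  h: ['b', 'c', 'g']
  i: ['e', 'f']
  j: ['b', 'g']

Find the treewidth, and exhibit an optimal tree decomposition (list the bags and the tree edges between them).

Treewidth 2.
One optimal decomposition is:
Bags: B1 = {b, g, j}  B2 = {b, g, h}  B3 = {a, b, h}  B4 = {a, c, h}  B5 = {a, c, e}  B6 = {c, d, e}  B7 = {d, e, i}  B8 = {d, f, i}
Tree: B1–B2, B2–B3, B3–B4, B4–B5, B5–B6, B6–B7, B7–B8

The largest bag has 3 vertices, giving width 2; this decomposition certifies tw(G) ≤ 2. The edges j–g–h–b–j form a cycle, so G is not a tree and its treewidth is at least 2. Therefore the treewidth is 2.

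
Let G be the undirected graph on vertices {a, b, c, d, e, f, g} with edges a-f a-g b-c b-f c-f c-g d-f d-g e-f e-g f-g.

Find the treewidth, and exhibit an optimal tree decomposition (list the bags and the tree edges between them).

Treewidth 2.
One optimal decomposition is:
Bags: B1 = {c, f, g}  B2 = {b, c, f}  B3 = {d, f, g}  B4 = {a, f, g}  B5 = {e, f, g}
Tree: B1–B2, B1–B3, B1–B4, B3–B5

Each bag holds 3 vertices, so the decomposition has width 2, which upper-bounds the treewidth. For the lower bound, the 3 vertices {d, f, g} are pairwise adjacent, and any tree decomposition puts a clique entirely inside one bag — forcing width ≥ 2. The upper and lower bounds meet at 2, so that is the treewidth.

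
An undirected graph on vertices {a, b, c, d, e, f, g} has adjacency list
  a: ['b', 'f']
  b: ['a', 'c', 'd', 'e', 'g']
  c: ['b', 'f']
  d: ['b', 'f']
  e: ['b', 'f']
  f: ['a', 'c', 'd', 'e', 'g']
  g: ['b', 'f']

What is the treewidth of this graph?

A width-2 tree decomposition is:
Bags: B1 = {b, d, f}  B2 = {b, f, g}  B3 = {b, e, f}  B4 = {b, c, f}  B5 = {a, b, f}
Tree: B1–B2, B2–B3, B3–B4, B4–B5
The largest bag has 3 vertices, giving width 2; this decomposition certifies tw(G) ≤ 2. Since b–d–f–g–b is a cycle in G, G is not acyclic. Forests are exactly the graphs of treewidth ≤ 1, so tw(G) ≥ 2. Therefore the treewidth is 2.

2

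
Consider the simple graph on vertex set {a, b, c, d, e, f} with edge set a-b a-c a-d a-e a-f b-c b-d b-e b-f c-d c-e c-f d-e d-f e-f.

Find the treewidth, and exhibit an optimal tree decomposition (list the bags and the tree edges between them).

With just one bag of size 6, the width is 6 − 1 = 5, so tw(G) ≤ 5. Conversely, {a, b, c, d, e, f} is a clique of size 6, and the vertices of any clique must share a bag in every tree decomposition; so some bag has ≥ 6 vertices and tw(G) ≥ 5. Therefore the treewidth is 5.

Treewidth 5.
One such decomposition:
Bags: B1 = {a, b, c, d, e, f}
Tree: (single bag)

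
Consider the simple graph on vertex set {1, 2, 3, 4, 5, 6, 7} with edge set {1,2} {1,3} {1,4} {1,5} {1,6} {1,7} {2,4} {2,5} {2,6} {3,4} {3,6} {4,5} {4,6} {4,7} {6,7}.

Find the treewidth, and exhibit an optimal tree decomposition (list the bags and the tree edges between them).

The largest bag has 4 vertices, giving width 3; this decomposition certifies tw(G) ≤ 3. On the other hand G contains the 4-clique {1, 2, 4, 5}. A clique must lie in a single bag of any decomposition, so no decomposition can have width below 3. The upper and lower bounds meet at 3, so that is the treewidth.

Treewidth 3.
Bags: B1 = {1, 2, 4, 6}  B2 = {1, 2, 4, 5}  B3 = {1, 4, 6, 7}  B4 = {1, 3, 4, 6}
Tree: B1–B2, B1–B3, B3–B4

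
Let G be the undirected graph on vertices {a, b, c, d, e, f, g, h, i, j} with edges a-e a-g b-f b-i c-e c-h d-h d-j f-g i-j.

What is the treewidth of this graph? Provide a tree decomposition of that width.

Each bag holds 3 vertices, so the decomposition has width 2, which upper-bounds the treewidth. For the lower bound, G contains the cycle d–j–i–b–f–g–a–e–c–h–d, so G is not a forest; only forests have treewidth ≤ 1, hence tw(G) ≥ 2. Therefore the treewidth is 2.

Treewidth 2.
One such decomposition:
Bags: B1 = {d, i, j}  B2 = {b, d, i}  B3 = {b, d, f}  B4 = {d, f, g}  B5 = {a, d, g}  B6 = {a, d, e}  B7 = {c, d, e}  B8 = {c, d, h}
Tree: B1–B2, B2–B3, B3–B4, B4–B5, B5–B6, B6–B7, B7–B8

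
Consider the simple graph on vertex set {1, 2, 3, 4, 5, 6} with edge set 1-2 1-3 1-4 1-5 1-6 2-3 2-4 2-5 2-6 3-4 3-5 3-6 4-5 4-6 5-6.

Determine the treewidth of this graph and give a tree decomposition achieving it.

Treewidth 5.
One such decomposition:
Bags: B1 = {1, 2, 3, 4, 5, 6}
Tree: (single bag)

With just one bag of size 6, the width is 6 − 1 = 5, so tw(G) ≤ 5. On the other hand G contains the 6-clique {1, 2, 3, 4, 5, 6}. A clique must lie in a single bag of any decomposition, so no decomposition can have width below 5. Combining the bounds, tw(G) = 5.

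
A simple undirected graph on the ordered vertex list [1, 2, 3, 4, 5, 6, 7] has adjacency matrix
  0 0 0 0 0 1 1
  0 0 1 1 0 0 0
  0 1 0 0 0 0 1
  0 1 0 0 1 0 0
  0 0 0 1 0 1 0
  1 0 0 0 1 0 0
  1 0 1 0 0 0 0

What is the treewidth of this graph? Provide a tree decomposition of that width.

Each bag holds 3 vertices, so the decomposition has width 2, which upper-bounds the treewidth. For the lower bound, G contains the cycle 6–1–7–3–2–4–5–6, so G is not a forest; only forests have treewidth ≤ 1, hence tw(G) ≥ 2. Hence tw(G) = 2 exactly.

Treewidth 2.
One optimal decomposition is:
Bags: B1 = {1, 6, 7}  B2 = {3, 6, 7}  B3 = {2, 3, 6}  B4 = {2, 4, 6}  B5 = {4, 5, 6}
Tree: B1–B2, B2–B3, B3–B4, B4–B5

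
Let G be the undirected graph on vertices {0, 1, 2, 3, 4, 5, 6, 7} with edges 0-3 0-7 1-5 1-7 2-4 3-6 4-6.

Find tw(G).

A width-1 tree decomposition is:
Bags: B1 = {2, 4}  B2 = {4, 6}  B3 = {3, 6}  B4 = {0, 3}  B5 = {0, 7}  B6 = {1, 7}  B7 = {1, 5}
Tree: B1–B2, B2–B3, B3–B4, B4–B5, B5–B6, B6–B7
Each bag holds 2 vertices, so the decomposition has width 1, which upper-bounds the treewidth. Since G has at least one edge (e.g. 2–4), it is not an edgeless graph, so tw(G) ≥ 1. Combining the bounds, tw(G) = 1.

1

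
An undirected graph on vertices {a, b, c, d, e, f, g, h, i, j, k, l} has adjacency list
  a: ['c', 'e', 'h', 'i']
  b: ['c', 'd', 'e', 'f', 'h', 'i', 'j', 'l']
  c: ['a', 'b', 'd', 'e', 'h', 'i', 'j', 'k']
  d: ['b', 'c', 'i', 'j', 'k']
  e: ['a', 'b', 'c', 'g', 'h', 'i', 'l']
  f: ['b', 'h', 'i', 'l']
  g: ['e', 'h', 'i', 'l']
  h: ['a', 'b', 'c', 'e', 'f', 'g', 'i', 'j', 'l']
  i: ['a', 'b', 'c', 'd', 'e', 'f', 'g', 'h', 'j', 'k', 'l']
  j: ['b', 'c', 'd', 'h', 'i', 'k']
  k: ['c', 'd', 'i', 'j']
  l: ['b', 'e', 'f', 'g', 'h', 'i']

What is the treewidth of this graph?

A width-4 tree decomposition is:
Bags: B1 = {b, c, e, h, i}  B2 = {b, c, h, i, j}  B3 = {b, e, h, i, l}  B4 = {b, c, d, i, j}  B5 = {e, g, h, i, l}  B6 = {a, c, e, h, i}  B7 = {c, d, i, j, k}  B8 = {b, f, h, i, l}
Tree: B1–B2, B1–B3, B2–B4, B3–B5, B1–B6, B4–B7, B3–B8
The largest bag has 5 vertices, giving width 4; this decomposition certifies tw(G) ≤ 4. On the other hand G contains the 5-clique {c, d, i, j, k}. A clique must lie in a single bag of any decomposition, so no decomposition can have width below 4. The upper and lower bounds meet at 4, so that is the treewidth.

4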